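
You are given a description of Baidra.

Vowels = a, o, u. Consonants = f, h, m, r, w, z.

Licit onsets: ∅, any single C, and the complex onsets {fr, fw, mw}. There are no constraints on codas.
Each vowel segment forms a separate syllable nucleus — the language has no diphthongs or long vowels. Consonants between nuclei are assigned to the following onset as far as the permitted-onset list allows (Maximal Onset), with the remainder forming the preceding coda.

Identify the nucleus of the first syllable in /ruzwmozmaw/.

Vowels present: u, o, a; each is a nucleus, giving 3 syllables.
The first nucleus (vowel 1 from the left) is /u/.

u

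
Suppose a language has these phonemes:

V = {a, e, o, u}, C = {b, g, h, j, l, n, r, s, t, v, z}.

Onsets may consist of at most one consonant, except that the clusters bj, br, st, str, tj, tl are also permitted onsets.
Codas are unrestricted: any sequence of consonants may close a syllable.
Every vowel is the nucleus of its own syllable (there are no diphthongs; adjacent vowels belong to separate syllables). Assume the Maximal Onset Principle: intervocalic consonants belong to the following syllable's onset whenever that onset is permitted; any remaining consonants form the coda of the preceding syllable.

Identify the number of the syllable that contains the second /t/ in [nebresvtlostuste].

The vowels are e, e, o, u, e — 5 nuclei, so 5 syllables.
/e…e/ gap (V1→V2): /br/ is a licit onset in full, so it all attaches to the next syllable.
/e…o/ gap (V2→V3): /svtl/ splits as /sv/ + /tl/ (/tl/ is the longest suffix that is a licit onset).
/o…u/ gap (V3→V4): /st/ is a licit onset in full, so it all attaches to the next syllable.
/u…e/ gap (V4→V5): /st/ — entire cluster is a permitted onset → onset /st/, coda ∅.
So the parse is ne.bresv.tlo.stu.ste.
The second /t/ is in the onset of syllable 4 (/stu/).

4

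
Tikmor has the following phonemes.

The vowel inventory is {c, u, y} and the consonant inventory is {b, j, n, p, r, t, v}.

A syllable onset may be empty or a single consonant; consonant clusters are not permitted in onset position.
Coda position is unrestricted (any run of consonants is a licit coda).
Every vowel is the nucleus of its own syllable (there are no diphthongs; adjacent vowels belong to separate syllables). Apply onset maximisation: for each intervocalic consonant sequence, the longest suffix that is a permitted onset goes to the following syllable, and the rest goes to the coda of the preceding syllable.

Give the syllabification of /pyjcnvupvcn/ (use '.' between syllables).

py.jcn.vup.vcn

Nuclei (vowels): y, c, u, c → 4 syllables.
/y…c/ gap (V1→V2): /j/ is a single consonant, so it becomes the next onset.
/c…u/ gap (V2→V3): /nv/; trying suffixes from longest down, /v/ is the first permitted one, so coda /n/ | onset /v/.
/u…c/ gap (V3→V4): cluster /pv/ — the longest permitted-onset suffix is /v/; onset = /v/, preceding coda = /p/.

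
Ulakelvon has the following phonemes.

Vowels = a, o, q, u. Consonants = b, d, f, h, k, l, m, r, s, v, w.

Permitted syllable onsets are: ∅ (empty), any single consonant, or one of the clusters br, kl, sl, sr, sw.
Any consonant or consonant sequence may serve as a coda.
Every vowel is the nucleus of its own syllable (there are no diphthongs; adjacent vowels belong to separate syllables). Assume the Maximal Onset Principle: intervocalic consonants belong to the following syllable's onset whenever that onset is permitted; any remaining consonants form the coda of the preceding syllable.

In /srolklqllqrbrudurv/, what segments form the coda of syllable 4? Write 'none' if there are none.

Nuclei (vowels): o, q, q, u, u → 5 syllables.
σ1/σ2 boundary: /lkl/; trying suffixes from longest down, /kl/ is the first permitted one, so coda /l/ | onset /kl/.
σ2/σ3 boundary: /ll/; trying suffixes from longest down, /l/ is the first permitted one, so coda /l/ | onset /l/.
σ3/σ4 boundary: /rbr/ — longest licit onset from the right is /br/, leaving /r/ as coda.
σ4/σ5 boundary: /d/ is a single consonant, so it becomes the next onset.
Result: srol.klql.lqr.bru.durv.
Syllable 4 is /bru/: onset /br/, nucleus /u/, coda ∅.

none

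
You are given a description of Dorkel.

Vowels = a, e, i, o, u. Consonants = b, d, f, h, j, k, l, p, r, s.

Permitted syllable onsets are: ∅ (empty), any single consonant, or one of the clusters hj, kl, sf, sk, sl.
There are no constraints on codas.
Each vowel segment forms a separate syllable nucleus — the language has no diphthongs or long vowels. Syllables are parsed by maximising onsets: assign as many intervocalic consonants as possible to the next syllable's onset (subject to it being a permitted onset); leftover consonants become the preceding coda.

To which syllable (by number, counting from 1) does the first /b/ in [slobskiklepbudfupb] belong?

1

The vowels are o, i, e, u, u — 5 nuclei, so 5 syllables.
σ1/σ2 boundary: /bsk/ — longest licit onset from the right is /sk/, leaving /b/ as coda.
σ2/σ3 boundary: cluster /kl/ — /kl/ is itself a permitted onset, so the whole cluster goes right; preceding coda = ∅.
σ3/σ4 boundary: /pb/ splits as /p/ + /b/ (/b/ is the longest suffix that is a licit onset).
σ4/σ5 boundary: /df/; trying suffixes from longest down, /f/ is the first permitted one, so coda /d/ | onset /f/.
So the parse is slob.ski.klep.bud.fupb.
The first /b/ is in the coda of syllable 1 (/slob/).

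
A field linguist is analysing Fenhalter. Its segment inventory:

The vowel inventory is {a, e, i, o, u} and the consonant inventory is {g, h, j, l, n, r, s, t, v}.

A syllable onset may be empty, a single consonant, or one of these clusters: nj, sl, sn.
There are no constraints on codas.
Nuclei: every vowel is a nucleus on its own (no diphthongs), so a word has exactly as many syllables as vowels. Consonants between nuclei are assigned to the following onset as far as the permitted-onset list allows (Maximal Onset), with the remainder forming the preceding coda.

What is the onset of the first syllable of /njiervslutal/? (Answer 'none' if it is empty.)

Nuclei (vowels): i, e, u, a → 4 syllables.
V1 /i/ – V2 /e/: nothing intervenes; syllable break is V.V.
V2 /e/ – V3 /u/: /rvsl/; trying suffixes from longest down, /sl/ is the first permitted one, so coda /rv/ | onset /sl/.
V3 /u/ – V4 /a/: just /t/ — single C goes to the following onset.
Result: nji.erv.slu.tal.
Syllable 1 is /nji/: onset /nj/, nucleus /i/, coda ∅.

nj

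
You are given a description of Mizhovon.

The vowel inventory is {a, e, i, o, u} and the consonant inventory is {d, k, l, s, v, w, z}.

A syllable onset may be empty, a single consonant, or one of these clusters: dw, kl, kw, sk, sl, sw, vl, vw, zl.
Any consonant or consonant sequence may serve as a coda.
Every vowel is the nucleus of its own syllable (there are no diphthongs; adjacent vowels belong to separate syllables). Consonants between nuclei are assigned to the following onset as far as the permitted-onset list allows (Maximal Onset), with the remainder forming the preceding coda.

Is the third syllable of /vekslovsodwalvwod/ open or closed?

Vowels present: e, o, o, a, o; each is a nucleus, giving 5 syllables.
V1 /e/ – V2 /o/: /ksl/ — longest licit onset from the right is /sl/, leaving /k/ as coda.
V2 /o/ – V3 /o/: cluster /vs/ — the longest permitted-onset suffix is /s/; onset = /s/, preceding coda = /v/.
V3 /o/ – V4 /a/: cluster /dw/ — /dw/ is itself a permitted onset, so the whole cluster goes right; preceding coda = ∅.
V4 /a/ – V5 /o/: /lvw/ splits as /l/ + /vw/ (/vw/ is the longest suffix that is a licit onset).
Putting it together: vek.slov.so.dwal.vwod.
Syllable 3 is /so/; it ends in its nucleus with no coda, so it is open.

open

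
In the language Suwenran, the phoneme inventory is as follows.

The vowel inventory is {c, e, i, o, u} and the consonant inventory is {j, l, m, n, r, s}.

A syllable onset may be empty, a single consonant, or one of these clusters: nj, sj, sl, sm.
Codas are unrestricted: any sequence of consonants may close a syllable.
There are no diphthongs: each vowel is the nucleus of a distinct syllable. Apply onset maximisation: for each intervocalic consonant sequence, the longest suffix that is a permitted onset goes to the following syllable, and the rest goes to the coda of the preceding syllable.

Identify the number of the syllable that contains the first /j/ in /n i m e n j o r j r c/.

The vowels are i, e, o, c — 4 nuclei, so 4 syllables.
V1 /i/ – V2 /e/: just /m/ — single C goes to the following onset.
V2 /e/ – V3 /o/: /nj/ — entire cluster is a permitted onset → onset /nj/, coda ∅.
V3 /o/ – V4 /c/: /rjr/ — longest licit onset from the right is /r/, leaving /rj/ as coda.
Syllabification: ni.me.njorj.rc.
The first /j/ is in the onset of syllable 3 (/njorj/).

3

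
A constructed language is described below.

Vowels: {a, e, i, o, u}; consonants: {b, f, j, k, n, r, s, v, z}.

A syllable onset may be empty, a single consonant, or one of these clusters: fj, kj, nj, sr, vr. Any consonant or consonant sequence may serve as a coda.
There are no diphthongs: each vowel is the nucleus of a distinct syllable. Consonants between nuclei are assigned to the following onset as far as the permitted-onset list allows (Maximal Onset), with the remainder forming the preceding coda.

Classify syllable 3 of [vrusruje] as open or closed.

open

Nuclei (vowels): u, u, e → 3 syllables.
V1 /u/ – V2 /u/: /sr/ is a licit onset in full, so it all attaches to the next syllable.
V2 /u/ – V3 /e/: just /j/ — single C goes to the following onset.
So the parse is vru.sru.je.
Syllable 3 is /je/; it ends in its nucleus with no coda, so it is open.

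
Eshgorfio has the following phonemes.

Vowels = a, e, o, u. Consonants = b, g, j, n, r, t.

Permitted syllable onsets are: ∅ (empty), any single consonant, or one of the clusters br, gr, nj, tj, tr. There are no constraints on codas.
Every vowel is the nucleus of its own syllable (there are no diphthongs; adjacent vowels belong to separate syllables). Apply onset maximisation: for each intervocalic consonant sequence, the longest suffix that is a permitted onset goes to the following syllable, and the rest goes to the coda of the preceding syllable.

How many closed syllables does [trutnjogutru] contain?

Vowels present: u, o, u, u; each is a nucleus, giving 4 syllables.
Between /u/ (V1) and /o/ (V2): /tnj/ splits as /t/ + /nj/ (/nj/ is the longest suffix that is a licit onset).
Between /o/ (V2) and /u/ (V3): just /g/ — single C goes to the following onset.
Between /u/ (V3) and /u/ (V4): cluster /tr/ — /tr/ is itself a permitted onset, so the whole cluster goes right; preceding coda = ∅.
Putting it together: trut.njo.gu.tru.
Classifying each syllable: /trut/ (closed), /njo/ (open), /gu/ (open), /tru/ (open).
Closed syllables: 1.

1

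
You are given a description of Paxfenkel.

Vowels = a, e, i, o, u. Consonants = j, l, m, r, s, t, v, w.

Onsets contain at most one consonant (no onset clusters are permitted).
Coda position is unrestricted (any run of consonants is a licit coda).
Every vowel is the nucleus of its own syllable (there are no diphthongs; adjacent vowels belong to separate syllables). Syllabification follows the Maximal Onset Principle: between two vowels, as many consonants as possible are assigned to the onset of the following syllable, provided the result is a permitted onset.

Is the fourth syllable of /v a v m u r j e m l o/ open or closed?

open

Nuclei (vowels): a, u, e, o → 4 syllables.
V1 /a/ – V2 /u/: /vm/; trying suffixes from longest down, /m/ is the first permitted one, so coda /v/ | onset /m/.
V2 /u/ – V3 /e/: /rj/ — longest licit onset from the right is /j/, leaving /r/ as coda.
V3 /e/ – V4 /o/: /ml/; trying suffixes from longest down, /l/ is the first permitted one, so coda /m/ | onset /l/.
Result: vav.mur.jem.lo.
Syllable 4 is /lo/; it ends in its nucleus with no coda, so it is open.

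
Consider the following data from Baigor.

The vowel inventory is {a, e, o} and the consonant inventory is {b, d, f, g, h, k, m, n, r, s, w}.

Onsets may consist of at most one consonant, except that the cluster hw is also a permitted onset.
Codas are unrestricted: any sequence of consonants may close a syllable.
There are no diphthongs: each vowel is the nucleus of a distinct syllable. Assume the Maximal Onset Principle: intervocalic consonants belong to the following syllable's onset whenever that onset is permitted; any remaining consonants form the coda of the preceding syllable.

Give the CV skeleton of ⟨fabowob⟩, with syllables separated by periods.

CV.CV.CVC

Vowels present: a, o, o; each is a nucleus, giving 3 syllables.
σ1/σ2 boundary: just /b/ — single C goes to the following onset.
σ2/σ3 boundary: just /w/ — single C goes to the following onset.
So the parse is fa.bo.wob.
Mapping each syllable to C/V: /fa/ → CV, /bo/ → CV, /wob/ → CVC.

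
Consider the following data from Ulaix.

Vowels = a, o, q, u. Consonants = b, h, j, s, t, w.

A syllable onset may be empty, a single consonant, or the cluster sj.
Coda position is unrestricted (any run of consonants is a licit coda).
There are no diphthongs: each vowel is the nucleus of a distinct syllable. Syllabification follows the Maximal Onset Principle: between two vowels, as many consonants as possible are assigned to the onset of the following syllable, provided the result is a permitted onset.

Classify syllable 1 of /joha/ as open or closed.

The vowels are o, a — 2 nuclei, so 2 syllables.
/o…a/ gap (V1→V2): /h/ → onset of the next syllable (single consonants are always licit onsets).
Result: jo.ha.
Syllable 1 is /jo/; it ends in its nucleus with no coda, so it is open.

open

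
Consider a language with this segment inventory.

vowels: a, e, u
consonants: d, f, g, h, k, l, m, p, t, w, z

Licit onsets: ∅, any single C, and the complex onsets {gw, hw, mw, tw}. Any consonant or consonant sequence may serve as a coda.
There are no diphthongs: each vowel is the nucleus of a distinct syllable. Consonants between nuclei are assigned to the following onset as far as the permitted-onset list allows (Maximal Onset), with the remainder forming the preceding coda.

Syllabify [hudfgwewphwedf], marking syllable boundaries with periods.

hudf.gwewp.hwedf

Nuclei (vowels): u, e, e → 3 syllables.
V1 /u/ – V2 /e/: /dfgw/; trying suffixes from longest down, /gw/ is the first permitted one, so coda /df/ | onset /gw/.
V2 /e/ – V3 /e/: cluster /wphw/ — the longest permitted-onset suffix is /hw/; onset = /hw/, preceding coda = /wp/.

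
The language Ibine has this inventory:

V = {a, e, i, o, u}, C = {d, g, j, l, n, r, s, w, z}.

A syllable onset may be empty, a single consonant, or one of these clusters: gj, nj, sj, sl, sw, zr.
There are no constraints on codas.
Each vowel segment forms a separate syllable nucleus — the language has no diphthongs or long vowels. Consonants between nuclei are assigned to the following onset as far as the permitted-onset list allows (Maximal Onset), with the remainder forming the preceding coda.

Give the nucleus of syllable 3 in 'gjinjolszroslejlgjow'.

Nuclei (vowels): i, o, o, e, o → 5 syllables.
The third nucleus (vowel 3 from the left) is /o/.

o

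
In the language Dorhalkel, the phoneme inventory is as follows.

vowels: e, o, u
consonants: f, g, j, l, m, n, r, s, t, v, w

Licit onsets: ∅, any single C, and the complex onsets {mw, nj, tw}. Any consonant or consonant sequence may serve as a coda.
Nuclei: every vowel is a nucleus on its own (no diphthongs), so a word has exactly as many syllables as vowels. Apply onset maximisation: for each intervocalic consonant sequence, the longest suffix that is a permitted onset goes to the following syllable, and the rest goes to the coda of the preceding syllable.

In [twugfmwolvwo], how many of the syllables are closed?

2

Nuclei (vowels): u, o, o → 3 syllables.
σ1/σ2 boundary: /gfmw/ splits as /gf/ + /mw/ (/mw/ is the longest suffix that is a licit onset).
σ2/σ3 boundary: cluster /lvw/ — the longest permitted-onset suffix is /w/; onset = /w/, preceding coda = /lv/.
Syllabification: twugf.mwolv.wo.
Classifying each syllable: /twugf/ (closed), /mwolv/ (closed), /wo/ (open).
Closed syllables: 2.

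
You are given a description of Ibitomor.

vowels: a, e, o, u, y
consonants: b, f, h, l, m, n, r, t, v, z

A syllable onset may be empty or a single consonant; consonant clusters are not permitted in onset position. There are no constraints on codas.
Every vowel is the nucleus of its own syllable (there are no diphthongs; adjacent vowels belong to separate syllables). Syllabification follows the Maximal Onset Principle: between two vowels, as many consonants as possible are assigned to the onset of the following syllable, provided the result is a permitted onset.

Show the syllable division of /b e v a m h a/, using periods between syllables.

Nuclei (vowels): e, a, a → 3 syllables.
σ1/σ2 boundary: just /v/ — single C goes to the following onset.
σ2/σ3 boundary: cluster /mh/ — the longest permitted-onset suffix is /h/; onset = /h/, preceding coda = /m/.

be.vam.ha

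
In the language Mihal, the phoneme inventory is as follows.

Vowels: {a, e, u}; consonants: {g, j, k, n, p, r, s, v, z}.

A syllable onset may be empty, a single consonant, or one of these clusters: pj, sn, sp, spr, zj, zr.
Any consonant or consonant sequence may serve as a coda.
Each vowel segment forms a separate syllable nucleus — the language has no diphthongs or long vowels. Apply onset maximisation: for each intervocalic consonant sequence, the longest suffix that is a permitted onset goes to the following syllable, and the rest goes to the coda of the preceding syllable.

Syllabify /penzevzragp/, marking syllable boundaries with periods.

Nuclei (vowels): e, e, a → 3 syllables.
/e…e/ gap (V1→V2): /nz/ — longest licit onset from the right is /z/, leaving /n/ as coda.
/e…a/ gap (V2→V3): cluster /vzr/ — the longest permitted-onset suffix is /zr/; onset = /zr/, preceding coda = /v/.

pen.zev.zragp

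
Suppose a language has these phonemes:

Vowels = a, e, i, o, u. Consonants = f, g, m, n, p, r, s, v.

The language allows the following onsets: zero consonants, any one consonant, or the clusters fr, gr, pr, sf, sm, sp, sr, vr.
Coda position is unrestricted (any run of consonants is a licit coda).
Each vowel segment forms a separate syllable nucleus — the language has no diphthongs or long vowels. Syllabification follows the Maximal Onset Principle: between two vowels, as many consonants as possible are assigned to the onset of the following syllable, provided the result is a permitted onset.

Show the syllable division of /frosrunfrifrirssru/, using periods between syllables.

Vowels present: o, u, i, i, u; each is a nucleus, giving 5 syllables.
σ1/σ2 boundary: /sr/ is a licit onset in full, so it all attaches to the next syllable.
σ2/σ3 boundary: /nfr/ — longest licit onset from the right is /fr/, leaving /n/ as coda.
σ3/σ4 boundary: /fr/ is a licit onset in full, so it all attaches to the next syllable.
σ4/σ5 boundary: cluster /rssr/ — the longest permitted-onset suffix is /sr/; onset = /sr/, preceding coda = /rs/.

fro.srun.fri.frirs.sru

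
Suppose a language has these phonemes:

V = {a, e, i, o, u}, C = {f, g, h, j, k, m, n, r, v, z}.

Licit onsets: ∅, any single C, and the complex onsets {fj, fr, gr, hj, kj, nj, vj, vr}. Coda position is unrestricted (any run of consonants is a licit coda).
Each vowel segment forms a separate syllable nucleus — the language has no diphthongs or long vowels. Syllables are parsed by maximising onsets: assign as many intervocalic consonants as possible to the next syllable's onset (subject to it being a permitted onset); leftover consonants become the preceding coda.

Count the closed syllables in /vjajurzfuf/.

2

Vowels present: a, u, u; each is a nucleus, giving 3 syllables.
Between /a/ (V1) and /u/ (V2): /j/ is a single consonant, so it becomes the next onset.
Between /u/ (V2) and /u/ (V3): cluster /rzf/ — the longest permitted-onset suffix is /f/; onset = /f/, preceding coda = /rz/.
Result: vja.jurz.fuf.
Classifying each syllable: /vja/ (open), /jurz/ (closed), /fuf/ (closed).
Closed syllables: 2.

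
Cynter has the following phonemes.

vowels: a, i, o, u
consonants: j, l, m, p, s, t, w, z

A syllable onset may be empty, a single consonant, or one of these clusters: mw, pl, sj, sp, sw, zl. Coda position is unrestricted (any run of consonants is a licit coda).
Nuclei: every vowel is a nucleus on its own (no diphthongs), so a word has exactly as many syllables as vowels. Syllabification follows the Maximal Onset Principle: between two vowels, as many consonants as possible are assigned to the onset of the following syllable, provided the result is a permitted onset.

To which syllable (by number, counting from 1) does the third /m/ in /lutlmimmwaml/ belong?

3

Vowels present: u, i, a; each is a nucleus, giving 3 syllables.
V1 /u/ – V2 /i/: /tlm/ — longest licit onset from the right is /m/, leaving /tl/ as coda.
V2 /i/ – V3 /a/: /mmw/; trying suffixes from longest down, /mw/ is the first permitted one, so coda /m/ | onset /mw/.
So the parse is lutl.mim.mwaml.
The third /m/ is in the onset of syllable 3 (/mwaml/).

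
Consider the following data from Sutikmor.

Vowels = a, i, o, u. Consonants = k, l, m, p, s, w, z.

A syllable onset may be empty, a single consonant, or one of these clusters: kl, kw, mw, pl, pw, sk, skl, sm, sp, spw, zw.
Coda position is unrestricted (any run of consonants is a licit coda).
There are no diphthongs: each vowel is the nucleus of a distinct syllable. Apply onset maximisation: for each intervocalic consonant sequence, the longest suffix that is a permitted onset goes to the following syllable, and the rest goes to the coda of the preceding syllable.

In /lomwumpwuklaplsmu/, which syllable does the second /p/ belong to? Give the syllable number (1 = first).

Nuclei (vowels): o, u, u, a, u → 5 syllables.
σ1/σ2 boundary: /mw/ — entire cluster is a permitted onset → onset /mw/, coda ∅.
σ2/σ3 boundary: cluster /mpw/ — the longest permitted-onset suffix is /pw/; onset = /pw/, preceding coda = /m/.
σ3/σ4 boundary: cluster /kl/ — /kl/ is itself a permitted onset, so the whole cluster goes right; preceding coda = ∅.
σ4/σ5 boundary: /plsm/; trying suffixes from longest down, /sm/ is the first permitted one, so coda /pl/ | onset /sm/.
So the parse is lo.mwum.pwu.klapl.smu.
The second /p/ is in the coda of syllable 4 (/klapl/).

4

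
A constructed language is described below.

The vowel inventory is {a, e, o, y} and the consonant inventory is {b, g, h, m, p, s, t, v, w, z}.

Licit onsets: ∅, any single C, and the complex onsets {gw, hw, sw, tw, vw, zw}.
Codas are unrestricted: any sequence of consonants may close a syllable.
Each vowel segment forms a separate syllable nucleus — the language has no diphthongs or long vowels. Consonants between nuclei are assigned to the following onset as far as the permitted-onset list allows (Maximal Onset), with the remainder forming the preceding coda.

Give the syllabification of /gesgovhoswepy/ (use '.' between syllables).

ges.gov.ho.swe.py

Nuclei (vowels): e, o, o, e, y → 5 syllables.
V1 /e/ – V2 /o/: /sg/; trying suffixes from longest down, /g/ is the first permitted one, so coda /s/ | onset /g/.
V2 /o/ – V3 /o/: /vh/; trying suffixes from longest down, /h/ is the first permitted one, so coda /v/ | onset /h/.
V3 /o/ – V4 /e/: /sw/ — entire cluster is a permitted onset → onset /sw/, coda ∅.
V4 /e/ – V5 /y/: /p/ → onset of the next syllable (single consonants are always licit onsets).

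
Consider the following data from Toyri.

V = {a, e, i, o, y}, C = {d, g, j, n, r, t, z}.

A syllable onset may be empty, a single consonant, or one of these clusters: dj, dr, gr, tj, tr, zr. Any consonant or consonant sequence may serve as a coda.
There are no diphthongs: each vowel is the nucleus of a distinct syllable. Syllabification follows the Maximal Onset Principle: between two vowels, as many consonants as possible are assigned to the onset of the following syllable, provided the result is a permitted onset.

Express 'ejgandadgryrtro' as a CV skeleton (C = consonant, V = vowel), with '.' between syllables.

VC.CVC.CVC.CCVC.CCV

Nuclei (vowels): e, a, a, y, o → 5 syllables.
V1 /e/ – V2 /a/: /jg/; trying suffixes from longest down, /g/ is the first permitted one, so coda /j/ | onset /g/.
V2 /a/ – V3 /a/: /nd/ — longest licit onset from the right is /d/, leaving /n/ as coda.
V3 /a/ – V4 /y/: /dgr/; trying suffixes from longest down, /gr/ is the first permitted one, so coda /d/ | onset /gr/.
V4 /y/ – V5 /o/: /rtr/; trying suffixes from longest down, /tr/ is the first permitted one, so coda /r/ | onset /tr/.
Syllabification: ej.gan.dad.gryr.tro.
Mapping each syllable to C/V: /ej/ → VC, /gan/ → CVC, /dad/ → CVC, /gryr/ → CCVC, /tro/ → CCV.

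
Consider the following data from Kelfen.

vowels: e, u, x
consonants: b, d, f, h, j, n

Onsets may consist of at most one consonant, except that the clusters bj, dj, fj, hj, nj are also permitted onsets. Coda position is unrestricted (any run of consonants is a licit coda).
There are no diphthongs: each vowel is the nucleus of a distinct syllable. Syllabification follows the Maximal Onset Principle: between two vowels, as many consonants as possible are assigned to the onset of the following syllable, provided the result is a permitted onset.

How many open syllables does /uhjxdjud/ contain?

2

Vowels present: u, x, u; each is a nucleus, giving 3 syllables.
/u…x/ gap (V1→V2): /hj/ is a licit onset in full, so it all attaches to the next syllable.
/x…u/ gap (V2→V3): /dj/ is a licit onset in full, so it all attaches to the next syllable.
So the parse is u.hjx.djud.
Classifying each syllable: /u/ (open), /hjx/ (open), /djud/ (closed).
Open syllables: 2.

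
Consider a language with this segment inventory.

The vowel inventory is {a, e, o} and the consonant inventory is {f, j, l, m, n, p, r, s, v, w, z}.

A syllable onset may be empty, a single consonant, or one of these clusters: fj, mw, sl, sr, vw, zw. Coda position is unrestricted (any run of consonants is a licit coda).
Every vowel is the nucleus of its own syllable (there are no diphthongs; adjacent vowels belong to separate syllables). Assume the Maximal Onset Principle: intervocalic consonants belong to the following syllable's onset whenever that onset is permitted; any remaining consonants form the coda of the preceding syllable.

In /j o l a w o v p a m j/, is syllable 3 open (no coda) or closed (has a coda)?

Nuclei (vowels): o, a, o, a → 4 syllables.
/o…a/ gap (V1→V2): /l/ → onset of the next syllable (single consonants are always licit onsets).
/a…o/ gap (V2→V3): just /w/ — single C goes to the following onset.
/o…a/ gap (V3→V4): /vp/ — longest licit onset from the right is /p/, leaving /v/ as coda.
So the parse is jo.la.wov.pamj.
Syllable 3 is /wov/ with coda /v/, so it is closed.

closed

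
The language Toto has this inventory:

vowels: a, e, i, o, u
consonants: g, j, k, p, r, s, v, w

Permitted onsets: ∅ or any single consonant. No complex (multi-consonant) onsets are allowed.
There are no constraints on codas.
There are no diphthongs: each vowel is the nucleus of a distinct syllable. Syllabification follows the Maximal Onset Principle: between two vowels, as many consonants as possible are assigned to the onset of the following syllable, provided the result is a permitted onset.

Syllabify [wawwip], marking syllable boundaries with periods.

waw.wip

The vowels are a, i — 2 nuclei, so 2 syllables.
σ1/σ2 boundary: cluster /ww/ — the longest permitted-onset suffix is /w/; onset = /w/, preceding coda = /w/.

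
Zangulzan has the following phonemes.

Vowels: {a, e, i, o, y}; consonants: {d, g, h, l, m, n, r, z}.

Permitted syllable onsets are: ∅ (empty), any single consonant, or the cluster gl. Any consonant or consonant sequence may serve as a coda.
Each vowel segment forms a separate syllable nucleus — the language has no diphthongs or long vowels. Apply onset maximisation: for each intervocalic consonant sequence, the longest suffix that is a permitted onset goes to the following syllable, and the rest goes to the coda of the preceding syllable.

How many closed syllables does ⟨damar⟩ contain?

The vowels are a, a — 2 nuclei, so 2 syllables.
V1 /a/ – V2 /a/: just /m/ — single C goes to the following onset.
Putting it together: da.mar.
Classifying each syllable: /da/ (open), /mar/ (closed).
Closed syllables: 1.

1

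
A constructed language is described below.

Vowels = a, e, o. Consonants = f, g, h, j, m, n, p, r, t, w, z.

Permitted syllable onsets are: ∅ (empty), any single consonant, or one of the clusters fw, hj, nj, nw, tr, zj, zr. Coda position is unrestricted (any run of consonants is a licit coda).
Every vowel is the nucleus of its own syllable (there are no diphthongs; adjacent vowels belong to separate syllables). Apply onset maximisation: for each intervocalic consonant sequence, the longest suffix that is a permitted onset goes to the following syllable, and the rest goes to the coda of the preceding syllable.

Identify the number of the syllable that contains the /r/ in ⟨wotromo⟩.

Nuclei (vowels): o, o, o → 3 syllables.
σ1/σ2 boundary: cluster /tr/ — /tr/ is itself a permitted onset, so the whole cluster goes right; preceding coda = ∅.
σ2/σ3 boundary: just /m/ — single C goes to the following onset.
Syllabification: wo.tro.mo.
The /r/ is in the onset of syllable 2 (/tro/).

2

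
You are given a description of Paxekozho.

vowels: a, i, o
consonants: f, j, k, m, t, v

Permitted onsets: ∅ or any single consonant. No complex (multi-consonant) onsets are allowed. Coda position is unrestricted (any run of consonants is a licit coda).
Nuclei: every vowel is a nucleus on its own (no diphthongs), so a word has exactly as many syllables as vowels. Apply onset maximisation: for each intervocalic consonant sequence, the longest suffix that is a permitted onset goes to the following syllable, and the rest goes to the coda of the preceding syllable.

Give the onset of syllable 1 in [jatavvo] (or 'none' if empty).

j

Nuclei (vowels): a, a, o → 3 syllables.
Between /a/ (V1) and /a/ (V2): /t/ is a single consonant, so it becomes the next onset.
Between /a/ (V2) and /o/ (V3): cluster /vv/ — the longest permitted-onset suffix is /v/; onset = /v/, preceding coda = /v/.
Result: ja.tav.vo.
Syllable 1 is /ja/: onset /j/, nucleus /a/, coda ∅.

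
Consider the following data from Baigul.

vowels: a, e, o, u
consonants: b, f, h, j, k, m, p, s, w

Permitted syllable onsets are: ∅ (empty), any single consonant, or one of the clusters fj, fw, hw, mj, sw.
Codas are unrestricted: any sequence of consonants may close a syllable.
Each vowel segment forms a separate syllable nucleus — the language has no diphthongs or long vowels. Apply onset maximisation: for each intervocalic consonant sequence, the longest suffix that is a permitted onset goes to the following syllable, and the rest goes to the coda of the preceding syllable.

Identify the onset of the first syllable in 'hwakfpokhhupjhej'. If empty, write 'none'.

The vowels are a, o, u, e — 4 nuclei, so 4 syllables.
σ1/σ2 boundary: /kfp/; trying suffixes from longest down, /p/ is the first permitted one, so coda /kf/ | onset /p/.
σ2/σ3 boundary: /khh/; trying suffixes from longest down, /h/ is the first permitted one, so coda /kh/ | onset /h/.
σ3/σ4 boundary: /pjh/; trying suffixes from longest down, /h/ is the first permitted one, so coda /pj/ | onset /h/.
So the parse is hwakf.pokh.hupj.hej.
Syllable 1 is /hwakf/: onset /hw/, nucleus /a/, coda /kf/.

hw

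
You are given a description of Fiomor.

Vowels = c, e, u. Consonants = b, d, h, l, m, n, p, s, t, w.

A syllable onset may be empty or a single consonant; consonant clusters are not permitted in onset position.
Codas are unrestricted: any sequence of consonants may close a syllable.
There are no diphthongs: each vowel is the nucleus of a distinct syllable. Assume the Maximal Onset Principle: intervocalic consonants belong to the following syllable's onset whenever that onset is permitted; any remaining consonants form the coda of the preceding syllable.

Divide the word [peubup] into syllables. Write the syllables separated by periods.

Nuclei (vowels): e, u, u → 3 syllables.
σ1/σ2 boundary: hiatus — the boundary sits between the two vowels.
σ2/σ3 boundary: /b/ is a single consonant, so it becomes the next onset.

pe.u.bup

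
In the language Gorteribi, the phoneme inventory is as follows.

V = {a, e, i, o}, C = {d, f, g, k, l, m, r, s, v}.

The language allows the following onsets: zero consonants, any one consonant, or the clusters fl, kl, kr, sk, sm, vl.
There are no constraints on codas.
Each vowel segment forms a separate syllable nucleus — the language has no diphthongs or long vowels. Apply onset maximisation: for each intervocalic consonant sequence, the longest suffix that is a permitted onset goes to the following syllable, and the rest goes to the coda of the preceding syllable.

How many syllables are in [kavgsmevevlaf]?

Vowels present: a, e, e, a; each is a nucleus, giving 4 syllables.

4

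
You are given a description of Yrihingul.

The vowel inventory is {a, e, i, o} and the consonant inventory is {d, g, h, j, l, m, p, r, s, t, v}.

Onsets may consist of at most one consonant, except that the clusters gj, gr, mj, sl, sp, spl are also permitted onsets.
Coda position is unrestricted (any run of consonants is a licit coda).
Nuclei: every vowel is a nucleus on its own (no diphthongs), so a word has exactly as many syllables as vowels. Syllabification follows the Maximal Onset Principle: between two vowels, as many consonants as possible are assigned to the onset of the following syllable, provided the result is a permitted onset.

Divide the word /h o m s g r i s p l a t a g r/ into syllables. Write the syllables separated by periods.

homs.gri.spla.tagr

Vowels present: o, i, a, a; each is a nucleus, giving 4 syllables.
Between /o/ (V1) and /i/ (V2): /msgr/ — longest licit onset from the right is /gr/, leaving /ms/ as coda.
Between /i/ (V2) and /a/ (V3): cluster /spl/ — /spl/ is itself a permitted onset, so the whole cluster goes right; preceding coda = ∅.
Between /a/ (V3) and /a/ (V4): /t/ is a single consonant, so it becomes the next onset.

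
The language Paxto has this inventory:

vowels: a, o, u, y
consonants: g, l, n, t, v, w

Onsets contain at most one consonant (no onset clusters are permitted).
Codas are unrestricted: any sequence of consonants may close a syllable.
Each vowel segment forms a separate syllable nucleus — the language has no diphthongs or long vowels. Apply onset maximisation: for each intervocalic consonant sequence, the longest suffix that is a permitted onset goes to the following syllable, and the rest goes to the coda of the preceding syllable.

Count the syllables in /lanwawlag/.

3

Vowels present: a, a, a; each is a nucleus, giving 3 syllables.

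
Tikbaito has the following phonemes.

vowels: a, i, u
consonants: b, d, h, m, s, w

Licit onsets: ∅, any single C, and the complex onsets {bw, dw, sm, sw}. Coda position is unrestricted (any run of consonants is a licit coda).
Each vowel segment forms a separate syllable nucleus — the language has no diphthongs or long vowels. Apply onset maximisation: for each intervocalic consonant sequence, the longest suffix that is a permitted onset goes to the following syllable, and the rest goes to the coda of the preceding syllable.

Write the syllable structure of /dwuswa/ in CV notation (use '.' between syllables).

CCV.CCV

Vowels present: u, a; each is a nucleus, giving 2 syllables.
σ1/σ2 boundary: /sw/ is a licit onset in full, so it all attaches to the next syllable.
Result: dwu.swa.
Mapping each syllable to C/V: /dwu/ → CCV, /swa/ → CCV.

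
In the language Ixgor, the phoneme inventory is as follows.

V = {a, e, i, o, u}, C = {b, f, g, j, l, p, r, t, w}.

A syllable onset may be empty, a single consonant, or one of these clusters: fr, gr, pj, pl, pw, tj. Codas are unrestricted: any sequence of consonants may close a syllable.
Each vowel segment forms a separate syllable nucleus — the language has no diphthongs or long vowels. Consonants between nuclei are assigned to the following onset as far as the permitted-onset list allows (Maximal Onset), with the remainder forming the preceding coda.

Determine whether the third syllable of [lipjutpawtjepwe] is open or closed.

closed

Vowels present: i, u, a, e, e; each is a nucleus, giving 5 syllables.
/i…u/ gap (V1→V2): /pj/ is a licit onset in full, so it all attaches to the next syllable.
/u…a/ gap (V2→V3): /tp/ splits as /t/ + /p/ (/p/ is the longest suffix that is a licit onset).
/a…e/ gap (V3→V4): /wtj/ splits as /w/ + /tj/ (/tj/ is the longest suffix that is a licit onset).
/e…e/ gap (V4→V5): /pw/ — entire cluster is a permitted onset → onset /pw/, coda ∅.
Syllabification: li.pjut.paw.tje.pwe.
Syllable 3 is /paw/ with coda /w/, so it is closed.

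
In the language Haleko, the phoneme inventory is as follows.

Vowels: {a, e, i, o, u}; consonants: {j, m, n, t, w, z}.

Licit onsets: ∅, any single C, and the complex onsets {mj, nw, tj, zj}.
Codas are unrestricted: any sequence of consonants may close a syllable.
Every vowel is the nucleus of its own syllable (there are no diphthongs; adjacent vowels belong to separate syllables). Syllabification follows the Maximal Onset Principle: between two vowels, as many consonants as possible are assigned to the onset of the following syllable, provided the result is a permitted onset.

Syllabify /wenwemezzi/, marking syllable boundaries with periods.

Nuclei (vowels): e, e, e, i → 4 syllables.
Between /e/ (V1) and /e/ (V2): /nw/ is a licit onset in full, so it all attaches to the next syllable.
Between /e/ (V2) and /e/ (V3): just /m/ — single C goes to the following onset.
Between /e/ (V3) and /i/ (V4): /zz/; trying suffixes from longest down, /z/ is the first permitted one, so coda /z/ | onset /z/.

we.nwe.mez.zi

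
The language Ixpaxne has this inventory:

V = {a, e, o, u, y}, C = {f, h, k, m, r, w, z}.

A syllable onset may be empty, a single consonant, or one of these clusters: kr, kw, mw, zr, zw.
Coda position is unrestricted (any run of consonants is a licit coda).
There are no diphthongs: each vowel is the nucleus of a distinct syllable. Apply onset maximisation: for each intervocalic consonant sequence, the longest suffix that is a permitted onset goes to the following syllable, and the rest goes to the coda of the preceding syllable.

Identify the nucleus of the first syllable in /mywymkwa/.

y

The vowels are y, y, a — 3 nuclei, so 3 syllables.
The first nucleus (vowel 1 from the left) is /y/.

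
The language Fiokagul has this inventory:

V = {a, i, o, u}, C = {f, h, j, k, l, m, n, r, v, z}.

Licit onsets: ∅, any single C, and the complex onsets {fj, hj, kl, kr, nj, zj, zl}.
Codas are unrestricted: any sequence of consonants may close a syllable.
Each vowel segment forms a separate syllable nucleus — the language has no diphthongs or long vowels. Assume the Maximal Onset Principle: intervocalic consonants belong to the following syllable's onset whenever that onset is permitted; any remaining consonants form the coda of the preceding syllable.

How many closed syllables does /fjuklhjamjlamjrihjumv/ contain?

4

The vowels are u, a, a, i, u — 5 nuclei, so 5 syllables.
V1 /u/ – V2 /a/: /klhj/; trying suffixes from longest down, /hj/ is the first permitted one, so coda /kl/ | onset /hj/.
V2 /a/ – V3 /a/: /mjl/ splits as /mj/ + /l/ (/l/ is the longest suffix that is a licit onset).
V3 /a/ – V4 /i/: cluster /mjr/ — the longest permitted-onset suffix is /r/; onset = /r/, preceding coda = /mj/.
V4 /i/ – V5 /u/: cluster /hj/ — /hj/ is itself a permitted onset, so the whole cluster goes right; preceding coda = ∅.
Syllabification: fjukl.hjamj.lamj.ri.hjumv.
Classifying each syllable: /fjukl/ (closed), /hjamj/ (closed), /lamj/ (closed), /ri/ (open), /hjumv/ (closed).
Closed syllables: 4.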